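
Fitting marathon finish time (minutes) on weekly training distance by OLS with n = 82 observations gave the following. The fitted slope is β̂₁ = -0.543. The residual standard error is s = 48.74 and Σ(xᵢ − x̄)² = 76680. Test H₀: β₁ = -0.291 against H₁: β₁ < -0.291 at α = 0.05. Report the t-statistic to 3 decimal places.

t = -1.432

SE(β̂₁) = s/√Sₓₓ = 48.74/√76680 = 0.176013.
t = (-0.543 − (-0.291)) / 0.176013 = -1.432.
df = n − 2 = 80.
One-sided p ≈ 0.0781, which is ≥ 0.05, so fail to reject H₀.
The data do not give significant evidence that the true slope on weekly training distance is below -0.291 minutes per unit.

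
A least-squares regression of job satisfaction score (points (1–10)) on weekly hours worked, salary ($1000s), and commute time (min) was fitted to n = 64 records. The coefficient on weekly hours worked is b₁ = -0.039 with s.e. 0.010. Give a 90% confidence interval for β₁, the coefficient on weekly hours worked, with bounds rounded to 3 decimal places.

(-0.056, -0.022)

df = n − k − 1 = 64 − 3 − 1 = 60.
t* = t_{0.05, 60} = 1.670649.
Margin = t* × SE = 1.670649 × 0.010 = 0.01671.
CI: -0.039 ± 0.01671 → (-0.056, -0.022).
With 90% confidence, each one-unit increase in weekly hours worked is associated with a change of between -0.056 and -0.022 points (1–10) in job satisfaction score, holding the other predictors fixed.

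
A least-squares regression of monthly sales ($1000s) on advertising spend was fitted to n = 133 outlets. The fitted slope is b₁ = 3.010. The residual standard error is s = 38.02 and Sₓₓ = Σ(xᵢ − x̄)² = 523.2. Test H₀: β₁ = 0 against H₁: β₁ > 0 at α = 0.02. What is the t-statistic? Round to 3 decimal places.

t = 1.811

SE(b₁) = s/√Sₓₓ = 38.02/√523.2 = 1.66218.
t = 3.010 / 1.66218 = 1.811.
df = n − 2 = 131.
One-sided p ≈ 0.0362, which is ≥ 0.02, so fail to reject H₀.
The data do not give significant evidence that the true slope on advertising spend is positive.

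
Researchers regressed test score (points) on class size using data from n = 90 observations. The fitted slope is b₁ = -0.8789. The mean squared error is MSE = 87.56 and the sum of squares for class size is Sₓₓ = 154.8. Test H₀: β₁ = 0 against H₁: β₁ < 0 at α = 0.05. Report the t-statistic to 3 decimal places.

SE(b₁) = √(MSE/Sₓₓ) = √(87.56/154.8) = 0.752086.
t = -0.8789 / 0.752086 = -1.169.
df = n − 2 = 88.
One-sided p ≈ 0.1229, which is ≥ 0.05, so fail to reject H₀.
The data do not give significant evidence that the true slope on class size is negative.

t = -1.169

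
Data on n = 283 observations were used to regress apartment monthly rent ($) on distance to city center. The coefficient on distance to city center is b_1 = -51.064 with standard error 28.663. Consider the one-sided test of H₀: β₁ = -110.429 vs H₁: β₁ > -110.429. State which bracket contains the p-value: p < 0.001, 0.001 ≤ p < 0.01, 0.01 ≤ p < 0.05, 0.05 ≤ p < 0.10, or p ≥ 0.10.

0.01 ≤ p < 0.05

t = (-51.064 − (-110.429)) / 28.663 = 2.071.
df = n − 2 = 283 − 2 = 281.
One-sided p = P(T_{281} > t) ≈ 0.0196.
So 0.01 ≤ p < 0.05.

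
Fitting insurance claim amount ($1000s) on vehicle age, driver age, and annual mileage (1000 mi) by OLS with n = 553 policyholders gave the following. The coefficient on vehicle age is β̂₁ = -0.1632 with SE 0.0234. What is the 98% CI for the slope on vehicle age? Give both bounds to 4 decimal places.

(-0.2178, -0.1086)

df = n − k − 1 = 553 − 3 − 1 = 549.
t* = t_{0.01, 549} = 2.333159.
Margin = t* × SE = 2.333159 × 0.0234 = 0.054596.
CI: -0.1632 ± 0.054596 → (-0.2178, -0.1086).
With 98% confidence, each one-unit increase in vehicle age is associated with a change of between -0.2178 and -0.1086 $1000s in insurance claim amount, holding the other predictors fixed.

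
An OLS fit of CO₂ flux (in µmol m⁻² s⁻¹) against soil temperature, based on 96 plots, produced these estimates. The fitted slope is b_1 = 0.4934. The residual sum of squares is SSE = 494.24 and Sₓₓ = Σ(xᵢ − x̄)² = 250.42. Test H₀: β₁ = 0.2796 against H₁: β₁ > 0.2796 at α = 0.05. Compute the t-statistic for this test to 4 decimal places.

MSE = SSE/(n − 2) = 494.24/94 = 5.25787.
SE(b_1) = √(MSE/Sₓₓ) = √(5.25787/250.42) = 0.144901.
t = (0.4934 − 0.2796) / 0.144901 = 1.4755.
df = n − 2 = 94.
One-sided p ≈ 0.0717, which is ≥ 0.05, so fail to reject H₀.
The data do not give significant evidence that the true slope on soil temperature exceeds 0.2796 µmol m⁻² s⁻¹ per unit.

t = 1.4755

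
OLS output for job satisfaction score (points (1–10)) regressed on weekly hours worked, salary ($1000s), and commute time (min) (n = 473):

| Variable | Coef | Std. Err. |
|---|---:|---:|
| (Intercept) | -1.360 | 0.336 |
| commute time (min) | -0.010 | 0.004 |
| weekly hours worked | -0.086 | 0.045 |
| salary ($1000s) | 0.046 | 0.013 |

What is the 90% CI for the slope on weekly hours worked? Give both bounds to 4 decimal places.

(-0.1602, -0.0118)

Read off: b = -0.086, SE = 0.045 for weekly hours worked.
df = n − k − 1 = 473 − 3 − 1 = 469.
t* = t_{0.05, 469} = 1.648109.
Margin = t* × SE = 1.648109 × 0.045 = 0.074165.
CI: -0.086 ± 0.074165 → (-0.1602, -0.0118).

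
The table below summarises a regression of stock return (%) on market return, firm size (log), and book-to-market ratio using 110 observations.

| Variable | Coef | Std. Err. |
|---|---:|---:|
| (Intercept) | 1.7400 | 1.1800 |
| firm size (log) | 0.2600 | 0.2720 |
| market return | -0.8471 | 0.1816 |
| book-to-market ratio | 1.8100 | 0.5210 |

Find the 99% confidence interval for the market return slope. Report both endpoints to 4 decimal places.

(-1.3234, -0.3708)

Read off: b = -0.8471, SE = 0.1816 for market return.
df = n − k − 1 = 110 − 3 − 1 = 106.
t* = t_{0.005, 106} = 2.623008.
Margin = t* × SE = 2.623008 × 0.1816 = 0.476338.
CI: -0.8471 ± 0.476338 → (-1.3234, -0.3708).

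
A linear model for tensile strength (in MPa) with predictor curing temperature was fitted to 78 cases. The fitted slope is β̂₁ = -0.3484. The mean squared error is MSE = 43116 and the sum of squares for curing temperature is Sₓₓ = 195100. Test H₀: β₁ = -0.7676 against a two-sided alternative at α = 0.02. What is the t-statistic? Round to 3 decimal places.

t = 0.892

SE(β̂₁) = √(MSE/Sₓₓ) = √(43116/195100) = 0.4701.
t = (-0.3484 − (-0.7676)) / 0.4701 = 0.892.
df = n − 2 = 76.
Two-sided p ≈ 0.3754, which is ≥ 0.02, so fail to reject H₀.
The data are consistent with a true slope of -0.7676 MPa per unit of curing temperature.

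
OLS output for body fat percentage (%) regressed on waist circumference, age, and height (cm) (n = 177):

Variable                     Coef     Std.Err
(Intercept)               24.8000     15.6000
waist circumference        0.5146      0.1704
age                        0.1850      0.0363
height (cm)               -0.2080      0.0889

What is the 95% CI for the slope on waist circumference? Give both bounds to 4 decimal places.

(0.1783, 0.8509)

Read off: b = 0.5146, SE = 0.1704 for waist circumference.
df = n − k − 1 = 177 − 3 − 1 = 173.
t* = t_{0.025, 173} = 1.973771.
Margin = t* × SE = 1.973771 × 0.1704 = 0.336331.
CI: 0.5146 ± 0.336331 → (0.1783, 0.8509).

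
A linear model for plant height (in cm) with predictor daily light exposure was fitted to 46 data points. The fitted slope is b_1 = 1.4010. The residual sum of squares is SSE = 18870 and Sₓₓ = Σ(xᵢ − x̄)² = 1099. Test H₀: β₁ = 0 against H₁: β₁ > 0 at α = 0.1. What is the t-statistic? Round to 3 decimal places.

MSE = SSE/(n − 2) = 18870/44 = 428.864.
SE(b_1) = √(MSE/Sₓₓ) = √(428.864/1099) = 0.624685.
t = 1.4010 / 0.624685 = 2.243.
df = n − 2 = 44.
One-sided p ≈ 0.0150, which is < 0.1, so reject H₀.
There is evidence that the true slope on daily light exposure is positive.

t = 2.243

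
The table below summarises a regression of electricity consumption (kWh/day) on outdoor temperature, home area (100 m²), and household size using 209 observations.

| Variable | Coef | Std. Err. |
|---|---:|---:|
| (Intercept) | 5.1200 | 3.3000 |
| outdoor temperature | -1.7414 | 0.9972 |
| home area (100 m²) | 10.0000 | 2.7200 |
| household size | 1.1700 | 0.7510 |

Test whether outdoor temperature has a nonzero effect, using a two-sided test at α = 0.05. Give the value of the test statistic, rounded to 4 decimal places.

Read off: b = -1.7414, SE = 0.9972 for outdoor temperature.
H₀: β₁ = 0 vs H₁: β₁ ≠ 0.
t = -1.7414 / 0.9972 = -1.7463.
df = n − k − 1 = 209 − 3 − 1 = 205.
Two-sided p ≈ 0.0823, which is ≥ 0.05, so fail to reject H₀.
The data do not give significant evidence of an association between outdoor temperature and electricity consumption, after adjusting for the other predictors.

t = -1.7463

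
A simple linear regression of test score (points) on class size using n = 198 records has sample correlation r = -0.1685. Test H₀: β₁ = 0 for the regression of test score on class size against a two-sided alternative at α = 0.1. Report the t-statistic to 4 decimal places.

t = -2.3932

t = r·√(n − 2)/√(1 − r²) = -0.1685·√196/√0.971608 = -2.3932.
df = n − 2 = 196.
Two-sided p ≈ 0.0176, which is < 0.1, so reject H₀.
There is evidence of a linear association between class size and test score.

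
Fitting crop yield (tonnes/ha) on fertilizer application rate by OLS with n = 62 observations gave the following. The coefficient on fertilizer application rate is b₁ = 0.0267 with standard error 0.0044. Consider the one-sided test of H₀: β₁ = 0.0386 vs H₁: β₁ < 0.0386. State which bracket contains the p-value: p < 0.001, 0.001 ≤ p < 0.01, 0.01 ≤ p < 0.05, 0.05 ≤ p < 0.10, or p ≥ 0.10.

t = (0.0267 − 0.0386) / 0.0044 = -2.705.
df = n − 2 = 62 − 2 = 60.
One-sided p = P(T_{60} < t) ≈ 0.0044.
So 0.001 ≤ p < 0.01.

0.001 ≤ p < 0.01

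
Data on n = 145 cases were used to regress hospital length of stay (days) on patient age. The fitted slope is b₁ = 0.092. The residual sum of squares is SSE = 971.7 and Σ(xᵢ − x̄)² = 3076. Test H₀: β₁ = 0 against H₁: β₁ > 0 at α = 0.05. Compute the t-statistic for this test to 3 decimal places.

MSE = SSE/(n − 2) = 971.7/143 = 6.7951.
SE(b₁) = √(MSE/Sₓₓ) = √(6.7951/3076) = 0.0470008.
t = 0.092 / 0.0470008 = 1.957.
df = n − 2 = 143.
One-sided p ≈ 0.0261, which is < 0.05, so reject H₀.
There is evidence that the true slope on patient age is positive.

t = 1.957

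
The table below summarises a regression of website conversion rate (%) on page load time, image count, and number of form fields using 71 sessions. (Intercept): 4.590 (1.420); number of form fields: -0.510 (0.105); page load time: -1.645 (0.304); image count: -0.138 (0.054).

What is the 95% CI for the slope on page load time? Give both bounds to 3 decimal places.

Read off: b = -1.645, SE = 0.304 for page load time.
df = n − k − 1 = 71 − 3 − 1 = 67.
t* = t_{0.025, 67} = 1.996008.
Margin = t* × SE = 1.996008 × 0.304 = 0.60679.
CI: -1.645 ± 0.60679 → (-2.252, -1.038).

(-2.252, -1.038)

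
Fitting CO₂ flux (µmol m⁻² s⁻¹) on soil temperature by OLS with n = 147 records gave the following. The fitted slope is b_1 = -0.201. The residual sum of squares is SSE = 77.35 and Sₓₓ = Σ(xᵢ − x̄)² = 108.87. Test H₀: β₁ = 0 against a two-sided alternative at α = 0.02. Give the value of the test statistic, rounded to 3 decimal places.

t = -2.871

MSE = SSE/(n − 2) = 77.35/145 = 0.533448.
SE(b_1) = √(MSE/Sₓₓ) = √(0.533448/108.87) = 0.069999.
t = -0.201 / 0.069999 = -2.871.
df = n − 2 = 145.
Two-sided p ≈ 0.0047, which is < 0.02, so reject H₀.
There is evidence that soil temperature is associated with CO₂ flux.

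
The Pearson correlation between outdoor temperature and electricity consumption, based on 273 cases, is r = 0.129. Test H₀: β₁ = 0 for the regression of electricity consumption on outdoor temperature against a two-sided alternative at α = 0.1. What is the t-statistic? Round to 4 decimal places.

t = 2.1415

t = r·√(n − 2)/√(1 − r²) = 0.129·√271/√0.983359 = 2.1415.
df = n − 2 = 271.
Two-sided p ≈ 0.0331, which is < 0.1, so reject H₀.
There is evidence of a linear association between outdoor temperature and electricity consumption.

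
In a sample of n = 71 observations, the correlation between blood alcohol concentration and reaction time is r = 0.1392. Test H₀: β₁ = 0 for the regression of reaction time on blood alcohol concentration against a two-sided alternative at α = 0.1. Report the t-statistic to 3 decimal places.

t = r·√(n − 2)/√(1 − r²) = 0.1392·√69/√0.980623 = 1.168.
df = n − 2 = 69.
Two-sided p ≈ 0.2470, which is ≥ 0.1, so fail to reject H₀.
The data do not give significant evidence of a linear association between blood alcohol concentration and reaction time.

t = 1.168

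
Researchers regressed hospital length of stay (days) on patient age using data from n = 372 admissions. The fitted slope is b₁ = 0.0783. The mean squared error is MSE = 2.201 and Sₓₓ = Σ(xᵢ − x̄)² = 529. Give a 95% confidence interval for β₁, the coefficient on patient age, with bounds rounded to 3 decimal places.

(-0.049, 0.205)

SE(b₁) = √(MSE/Sₓₓ) = √(2.201/529) = 0.0645033.
df = n − 2 = 370.
t* = t_{0.025, 370} = 1.966396.
Margin = t* × SE = 1.966396 × 0.0645033 = 0.12684.
CI: 0.0783 ± 0.12684 → (-0.049, 0.205).
With 95% confidence, each one-unit increase in patient age is associated with a change of between -0.049 and 0.205 days in hospital length of stay.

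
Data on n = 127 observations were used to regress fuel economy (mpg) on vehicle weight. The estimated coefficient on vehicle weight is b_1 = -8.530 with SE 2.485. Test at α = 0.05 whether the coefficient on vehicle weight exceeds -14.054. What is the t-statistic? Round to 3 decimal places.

H₀: β₁ = -14.054 vs H₁: β₁ > -14.054.
t = (b_1 − β₁⁰)/SE = (-8.530 − (-14.054)) / 2.485 = 2.223.
df = n − 2 = 127 − 2 = 125.
One-sided p ≈ 0.0140, which is < 0.05, so reject H₀.
There is evidence that the true slope on vehicle weight exceeds -14.054 mpg per unit.

t = 2.223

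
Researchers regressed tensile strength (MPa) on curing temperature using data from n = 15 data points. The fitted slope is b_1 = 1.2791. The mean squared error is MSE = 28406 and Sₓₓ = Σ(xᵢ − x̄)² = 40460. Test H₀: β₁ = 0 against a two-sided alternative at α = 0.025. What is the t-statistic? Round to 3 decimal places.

t = 1.527

SE(b_1) = √(MSE/Sₓₓ) = √(28406/40460) = 0.8379.
t = 1.2791 / 0.8379 = 1.527.
df = n − 2 = 13.
Two-sided p ≈ 0.1508, which is ≥ 0.025, so fail to reject H₀.
The data do not give significant evidence of an association between curing temperature and tensile strength.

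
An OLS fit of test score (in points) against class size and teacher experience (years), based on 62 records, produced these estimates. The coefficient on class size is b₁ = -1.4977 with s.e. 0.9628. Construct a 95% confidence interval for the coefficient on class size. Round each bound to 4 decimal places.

df = n − k − 1 = 62 − 2 − 1 = 59.
t* = t_{0.025, 59} = 2.000995.
Margin = t* × SE = 2.000995 × 0.9628 = 1.926558.
CI: -1.4977 ± 1.926558 → (-3.4243, 0.4289).
With 95% confidence, each one-unit increase in class size is associated with a change of between -3.4243 and 0.4289 points in test score, holding the other predictors fixed.

(-3.4243, 0.4289)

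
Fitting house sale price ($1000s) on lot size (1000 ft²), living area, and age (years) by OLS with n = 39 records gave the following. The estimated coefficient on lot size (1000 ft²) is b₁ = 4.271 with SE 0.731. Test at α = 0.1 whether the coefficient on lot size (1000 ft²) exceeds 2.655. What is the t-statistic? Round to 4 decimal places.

H₀: β₁ = 2.655 vs H₁: β₁ > 2.655.
t = (b₁ − β₁⁰)/SE = (4.271 − 2.655) / 0.731 = 2.2107.
df = n − k − 1 = 39 − 3 − 1 = 35.
One-sided p ≈ 0.0168, which is < 0.1, so reject H₀.
There is evidence that the true slope on lot size (1000 ft²) exceeds 2.655 $1000s per unit, holding the other predictors fixed.

t = 2.2107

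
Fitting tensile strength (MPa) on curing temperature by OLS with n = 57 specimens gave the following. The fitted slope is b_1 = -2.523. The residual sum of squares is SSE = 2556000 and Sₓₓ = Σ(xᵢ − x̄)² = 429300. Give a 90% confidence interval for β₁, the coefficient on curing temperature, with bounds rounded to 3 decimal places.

(-3.073, -1.973)

MSE = SSE/(n − 2) = 2556000/55 = 46472.7.
SE(b_1) = √(MSE/Sₓₓ) = √(46472.7/429300) = 0.329017.
df = n − 2 = 55.
t* = t_{0.05, 55} = 1.673034.
Margin = t* × SE = 1.673034 × 0.329017 = 0.55046.
CI: -2.523 ± 0.55046 → (-3.073, -1.973).
With 90% confidence, each one-unit increase in curing temperature is associated with a change of between -3.073 and -1.973 MPa in tensile strength.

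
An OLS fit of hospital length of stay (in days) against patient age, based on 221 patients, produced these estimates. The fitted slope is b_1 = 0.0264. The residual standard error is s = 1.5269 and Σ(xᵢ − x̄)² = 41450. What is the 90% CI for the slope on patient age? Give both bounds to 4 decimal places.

(0.0140, 0.0388)

SE(b_1) = s/√Sₓₓ = 1.5269/√41450 = 0.00749978.
df = n − 2 = 219.
t* = t_{0.05, 219} = 1.651841.
Margin = t* × SE = 1.651841 × 0.00749978 = 0.012388.
CI: 0.0264 ± 0.012388 → (0.0140, 0.0388).
With 90% confidence, each one-unit increase in patient age is associated with a change of between 0.0140 and 0.0388 days in hospital length of stay.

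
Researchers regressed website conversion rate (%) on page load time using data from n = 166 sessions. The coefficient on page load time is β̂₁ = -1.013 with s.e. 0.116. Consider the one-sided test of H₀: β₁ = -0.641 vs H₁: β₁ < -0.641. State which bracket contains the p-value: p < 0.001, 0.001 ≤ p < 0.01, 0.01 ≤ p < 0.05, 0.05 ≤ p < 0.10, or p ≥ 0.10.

p < 0.001

t = (-1.013 − (-0.641)) / 0.116 = -3.207.
df = n − 2 = 166 − 2 = 164.
One-sided p = P(T_{164} < t) ≈ 0.0008.
So p < 0.001.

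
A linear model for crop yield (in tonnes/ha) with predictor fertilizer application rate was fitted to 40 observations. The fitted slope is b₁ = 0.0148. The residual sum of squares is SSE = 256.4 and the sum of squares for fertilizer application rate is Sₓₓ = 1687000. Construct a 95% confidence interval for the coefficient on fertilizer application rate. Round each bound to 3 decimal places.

(0.011, 0.019)

MSE = SSE/(n − 2) = 256.4/38 = 6.74737.
SE(b₁) = √(MSE/Sₓₓ) = √(6.74737/1687000) = 0.00199991.
df = n − 2 = 38.
t* = t_{0.025, 38} = 2.024394.
Margin = t* × SE = 2.024394 × 0.00199991 = 0.00405.
CI: 0.0148 ± 0.00405 → (0.011, 0.019).
With 95% confidence, each one-unit increase in fertilizer application rate is associated with a change of between 0.011 and 0.019 tonnes/ha in crop yield.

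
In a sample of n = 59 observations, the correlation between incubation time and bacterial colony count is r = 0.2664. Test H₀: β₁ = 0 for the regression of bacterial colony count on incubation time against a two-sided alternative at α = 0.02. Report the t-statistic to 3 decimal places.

t = 2.087

t = r·√(n − 2)/√(1 − r²) = 0.2664·√57/√0.929031 = 2.087.
df = n − 2 = 57.
Two-sided p ≈ 0.0414, which is ≥ 0.02, so fail to reject H₀.
The data do not give significant evidence of a linear association between incubation time and bacterial colony count.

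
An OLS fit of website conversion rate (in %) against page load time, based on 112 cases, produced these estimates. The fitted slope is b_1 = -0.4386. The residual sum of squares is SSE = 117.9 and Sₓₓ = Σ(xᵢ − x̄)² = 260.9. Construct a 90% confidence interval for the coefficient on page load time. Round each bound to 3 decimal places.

(-0.545, -0.332)

MSE = SSE/(n − 2) = 117.9/110 = 1.07182.
SE(b_1) = √(MSE/Sₓₓ) = √(1.07182/260.9) = 0.0640949.
df = n − 2 = 110.
t* = t_{0.05, 110} = 1.658824.
Margin = t* × SE = 1.658824 × 0.0640949 = 0.10632.
CI: -0.4386 ± 0.10632 → (-0.545, -0.332).
With 90% confidence, each one-unit increase in page load time is associated with a change of between -0.545 and -0.332 % in website conversion rate.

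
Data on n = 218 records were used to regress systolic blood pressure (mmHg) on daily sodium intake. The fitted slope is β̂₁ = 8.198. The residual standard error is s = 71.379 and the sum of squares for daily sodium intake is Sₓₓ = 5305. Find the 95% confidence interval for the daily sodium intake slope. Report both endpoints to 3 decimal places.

(6.266, 10.130)

SE(β̂₁) = s/√Sₓₓ = 71.379/√5305 = 0.980004.
df = n − 2 = 216.
t* = t_{0.025, 216} = 1.971007.
Margin = t* × SE = 1.971007 × 0.980004 = 1.93159.
CI: 8.198 ± 1.93159 → (6.266, 10.130).
With 95% confidence, each one-unit increase in daily sodium intake is associated with a change of between 6.266 and 10.130 mmHg in systolic blood pressure.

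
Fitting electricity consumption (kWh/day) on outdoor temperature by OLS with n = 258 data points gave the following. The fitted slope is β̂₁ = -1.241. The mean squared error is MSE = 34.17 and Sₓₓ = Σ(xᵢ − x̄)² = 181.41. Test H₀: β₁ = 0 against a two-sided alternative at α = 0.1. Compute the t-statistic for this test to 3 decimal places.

SE(β̂₁) = √(MSE/Sₓₓ) = √(34.17/181.41) = 0.434002.
t = -1.241 / 0.434002 = -2.859.
df = n − 2 = 256.
Two-sided p ≈ 0.0046, which is < 0.1, so reject H₀.
There is evidence that outdoor temperature is associated with electricity consumption.

t = -2.859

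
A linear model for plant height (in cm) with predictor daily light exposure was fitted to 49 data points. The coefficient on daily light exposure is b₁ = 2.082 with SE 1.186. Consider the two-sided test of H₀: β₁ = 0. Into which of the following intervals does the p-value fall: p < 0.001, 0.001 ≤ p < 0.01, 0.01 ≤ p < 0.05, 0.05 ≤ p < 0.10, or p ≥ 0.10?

0.05 ≤ p < 0.10

t = 2.082 / 1.186 = 1.755.
df = n − 2 = 49 − 2 = 47.
Two-sided p = 2·P(T_{47} > |t|) ≈ 0.0857.
So 0.05 ≤ p < 0.10.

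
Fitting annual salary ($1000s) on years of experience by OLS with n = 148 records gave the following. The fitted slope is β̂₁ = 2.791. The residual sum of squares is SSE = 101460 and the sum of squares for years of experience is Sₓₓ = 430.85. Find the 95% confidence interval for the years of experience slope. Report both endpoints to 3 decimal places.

MSE = SSE/(n − 2) = 101460/146 = 694.932.
SE(β̂₁) = √(MSE/Sₓₓ) = √(694.932/430.85) = 1.27001.
df = n − 2 = 146.
t* = t_{0.025, 146} = 1.976346.
Margin = t* × SE = 1.976346 × 1.27001 = 2.50998.
CI: 2.791 ± 2.50998 → (0.281, 5.301).
With 95% confidence, each one-unit increase in years of experience is associated with a change of between 0.281 and 5.301 $1000s in annual salary.

(0.281, 5.301)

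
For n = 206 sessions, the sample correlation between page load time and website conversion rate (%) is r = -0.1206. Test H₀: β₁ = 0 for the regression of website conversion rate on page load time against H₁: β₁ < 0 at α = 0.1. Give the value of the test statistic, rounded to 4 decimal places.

t = -1.7352

t = r·√(n − 2)/√(1 − r²) = -0.1206·√204/√0.985456 = -1.7352.
df = n − 2 = 204.
One-sided p ≈ 0.0421, which is < 0.1, so reject H₀.
There is evidence of a linear association between page load time and website conversion rate.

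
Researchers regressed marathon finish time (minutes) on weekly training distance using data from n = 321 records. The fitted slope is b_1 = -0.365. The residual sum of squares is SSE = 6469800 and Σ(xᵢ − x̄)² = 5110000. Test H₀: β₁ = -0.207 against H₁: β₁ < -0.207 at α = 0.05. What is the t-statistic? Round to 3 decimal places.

MSE = SSE/(n − 2) = 6469800/319 = 20281.5.
SE(b_1) = √(MSE/Sₓₓ) = √(20281.5/5110000) = 0.0629999.
t = (-0.365 − (-0.207)) / 0.0629999 = -2.508.
df = n − 2 = 319.
One-sided p ≈ 0.0063, which is < 0.05, so reject H₀.
There is evidence that the true slope on weekly training distance is below -0.207 minutes per unit.

t = -2.508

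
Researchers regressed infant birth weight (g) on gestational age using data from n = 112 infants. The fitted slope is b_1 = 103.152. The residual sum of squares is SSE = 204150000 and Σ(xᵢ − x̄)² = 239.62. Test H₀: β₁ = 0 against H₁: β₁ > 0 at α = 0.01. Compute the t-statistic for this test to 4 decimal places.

MSE = SSE/(n − 2) = 204150000/110 = 1.85591e+06.
SE(b_1) = √(MSE/Sₓₓ) = √(1.85591e+06/239.62) = 88.0069.
t = 103.152 / 88.0069 = 1.1721.
df = n − 2 = 110.
One-sided p ≈ 0.1218, which is ≥ 0.01, so fail to reject H₀.
The data do not give significant evidence that the true slope on gestational age is positive.

t = 1.1721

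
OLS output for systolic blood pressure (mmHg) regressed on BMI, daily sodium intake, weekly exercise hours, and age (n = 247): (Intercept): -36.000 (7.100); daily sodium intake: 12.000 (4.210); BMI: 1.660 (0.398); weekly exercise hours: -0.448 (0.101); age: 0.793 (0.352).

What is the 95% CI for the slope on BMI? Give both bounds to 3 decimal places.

Read off: b = 1.660, SE = 0.398 for BMI.
df = n − k − 1 = 247 − 4 − 1 = 242.
t* = t_{0.025, 242} = 1.969815.
Margin = t* × SE = 1.969815 × 0.398 = 0.78399.
CI: 1.660 ± 0.78399 → (0.876, 2.444).

(0.876, 2.444)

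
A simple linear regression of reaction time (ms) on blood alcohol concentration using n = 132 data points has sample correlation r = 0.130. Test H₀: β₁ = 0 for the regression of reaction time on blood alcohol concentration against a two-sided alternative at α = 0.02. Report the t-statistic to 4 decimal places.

t = 1.4949

t = r·√(n − 2)/√(1 − r²) = 0.130·√130/√0.9831 = 1.4949.
df = n − 2 = 130.
Two-sided p ≈ 0.1374, which is ≥ 0.02, so fail to reject H₀.
The data do not give significant evidence of a linear association between blood alcohol concentration and reaction time.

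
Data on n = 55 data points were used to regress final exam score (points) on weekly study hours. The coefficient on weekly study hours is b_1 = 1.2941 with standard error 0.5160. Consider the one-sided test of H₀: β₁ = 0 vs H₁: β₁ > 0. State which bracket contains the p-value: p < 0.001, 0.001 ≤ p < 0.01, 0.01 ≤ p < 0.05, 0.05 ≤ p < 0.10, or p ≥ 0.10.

t = 1.2941 / 0.5160 = 2.508.
df = n − 2 = 55 − 2 = 53.
One-sided p = P(T_{53} > t) ≈ 0.0076.
So 0.001 ≤ p < 0.01.

0.001 ≤ p < 0.01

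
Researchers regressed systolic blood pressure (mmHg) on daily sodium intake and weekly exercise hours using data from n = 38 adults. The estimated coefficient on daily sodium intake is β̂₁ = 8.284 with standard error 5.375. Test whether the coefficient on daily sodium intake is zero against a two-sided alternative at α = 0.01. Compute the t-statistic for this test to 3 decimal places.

t = 1.541

H₀: β₁ = 0 vs H₁: β₁ ≠ 0.
t = (β̂₁ − β₁⁰)/SE = 8.284 / 5.375 = 1.541.
df = n − k − 1 = 38 − 2 − 1 = 35.
Two-sided p ≈ 0.1323, which is ≥ 0.01, so fail to reject H₀.
The data do not give significant evidence of an association between daily sodium intake and systolic blood pressure, after adjusting for the other predictors.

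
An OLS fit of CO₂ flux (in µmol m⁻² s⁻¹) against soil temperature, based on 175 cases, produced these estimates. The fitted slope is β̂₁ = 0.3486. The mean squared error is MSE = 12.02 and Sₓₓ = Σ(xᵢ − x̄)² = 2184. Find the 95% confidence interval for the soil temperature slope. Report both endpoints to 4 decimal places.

(0.2022, 0.4950)

SE(β̂₁) = √(MSE/Sₓₓ) = √(12.02/2184) = 0.0741867.
df = n − 2 = 173.
t* = t_{0.025, 173} = 1.973771.
Margin = t* × SE = 1.973771 × 0.0741867 = 0.146428.
CI: 0.3486 ± 0.146428 → (0.2022, 0.4950).
With 95% confidence, each one-unit increase in soil temperature is associated with a change of between 0.2022 and 0.4950 µmol m⁻² s⁻¹ in CO₂ flux.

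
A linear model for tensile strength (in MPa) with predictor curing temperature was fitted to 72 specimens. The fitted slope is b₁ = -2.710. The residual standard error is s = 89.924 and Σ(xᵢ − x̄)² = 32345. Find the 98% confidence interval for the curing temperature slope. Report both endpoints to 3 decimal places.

(-3.900, -1.520)

SE(b₁) = s/√Sₓₓ = 89.924/√32345 = 0.500002.
df = n − 2 = 70.
t* = t_{0.01, 70} = 2.380807.
Margin = t* × SE = 2.380807 × 0.500002 = 1.19041.
CI: -2.710 ± 1.19041 → (-3.900, -1.520).
With 98% confidence, each one-unit increase in curing temperature is associated with a change of between -3.900 and -1.520 MPa in tensile strength.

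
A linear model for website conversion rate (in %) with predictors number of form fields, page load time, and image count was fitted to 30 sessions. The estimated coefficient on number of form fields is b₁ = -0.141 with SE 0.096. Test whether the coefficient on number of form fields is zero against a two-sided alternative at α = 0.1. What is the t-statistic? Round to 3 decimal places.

H₀: β₁ = 0 vs H₁: β₁ ≠ 0.
t = (b₁ − β₁⁰)/SE = -0.141 / 0.096 = -1.469.
df = n − k − 1 = 30 − 3 − 1 = 26.
Two-sided p ≈ 0.1539, which is ≥ 0.1, so fail to reject H₀.
The data do not give significant evidence of an association between number of form fields and website conversion rate, after adjusting for the other predictors.

t = -1.469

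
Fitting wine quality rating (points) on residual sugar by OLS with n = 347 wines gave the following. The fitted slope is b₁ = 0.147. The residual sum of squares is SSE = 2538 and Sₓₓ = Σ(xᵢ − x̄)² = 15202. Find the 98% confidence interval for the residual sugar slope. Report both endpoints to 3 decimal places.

(0.096, 0.198)

MSE = SSE/(n − 2) = 2538/345 = 7.35652.
SE(b₁) = √(MSE/Sₓₓ) = √(7.35652/15202) = 0.0219981.
df = n − 2 = 345.
t* = t_{0.01, 345} = 2.337205.
Margin = t* × SE = 2.337205 × 0.0219981 = 0.05141.
CI: 0.147 ± 0.05141 → (0.096, 0.198).
With 98% confidence, each one-unit increase in residual sugar is associated with a change of between 0.096 and 0.198 points in wine quality rating.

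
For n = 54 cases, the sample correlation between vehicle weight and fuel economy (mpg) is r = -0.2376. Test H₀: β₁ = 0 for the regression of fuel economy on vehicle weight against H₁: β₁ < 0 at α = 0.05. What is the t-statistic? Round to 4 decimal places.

t = r·√(n − 2)/√(1 − r²) = -0.2376·√52/√0.943546 = -1.7639.
df = n − 2 = 52.
One-sided p ≈ 0.0418, which is < 0.05, so reject H₀.
There is evidence of a linear association between vehicle weight and fuel economy.

t = -1.7639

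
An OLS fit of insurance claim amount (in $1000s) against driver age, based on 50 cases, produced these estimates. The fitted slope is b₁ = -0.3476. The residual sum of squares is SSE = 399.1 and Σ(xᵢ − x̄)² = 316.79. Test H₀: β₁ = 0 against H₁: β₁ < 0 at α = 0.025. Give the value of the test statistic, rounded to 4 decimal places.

t = -2.1456

MSE = SSE/(n − 2) = 399.1/48 = 8.31458.
SE(b₁) = √(MSE/Sₓₓ) = √(8.31458/316.79) = 0.162007.
t = -0.3476 / 0.162007 = -2.1456.
df = n − 2 = 48.
One-sided p ≈ 0.0185, which is < 0.025, so reject H₀.
There is evidence that the true slope on driver age is negative.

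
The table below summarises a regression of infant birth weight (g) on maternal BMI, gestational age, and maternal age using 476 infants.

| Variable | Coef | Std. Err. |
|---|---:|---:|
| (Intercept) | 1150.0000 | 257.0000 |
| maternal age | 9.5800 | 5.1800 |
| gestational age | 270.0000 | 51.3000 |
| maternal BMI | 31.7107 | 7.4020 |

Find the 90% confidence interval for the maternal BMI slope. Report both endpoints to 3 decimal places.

(19.512, 43.910)

Read off: b = 31.7107, SE = 7.4020 for maternal BMI.
df = n − k − 1 = 476 − 3 − 1 = 472.
t* = t_{0.05, 472} = 1.648088.
Margin = t* × SE = 1.648088 × 7.4020 = 12.19915.
CI: 31.7107 ± 12.19915 → (19.512, 43.910).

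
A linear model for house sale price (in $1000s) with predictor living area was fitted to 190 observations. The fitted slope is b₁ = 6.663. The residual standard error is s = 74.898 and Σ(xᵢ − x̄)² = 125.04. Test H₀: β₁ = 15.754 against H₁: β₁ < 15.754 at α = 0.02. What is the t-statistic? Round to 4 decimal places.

SE(b₁) = s/√Sₓₓ = 74.898/√125.04 = 6.69801.
t = (6.663 − 15.754) / 6.69801 = -1.3573.
df = n − 2 = 188.
One-sided p ≈ 0.0882, which is ≥ 0.02, so fail to reject H₀.
The data do not give significant evidence that the true slope on living area is below 15.754 $1000s per unit.

t = -1.3573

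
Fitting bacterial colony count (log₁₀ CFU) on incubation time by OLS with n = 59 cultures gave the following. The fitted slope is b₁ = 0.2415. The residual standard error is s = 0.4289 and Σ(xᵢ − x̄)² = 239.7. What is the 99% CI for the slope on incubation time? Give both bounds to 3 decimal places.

SE(b₁) = s/√Sₓₓ = 0.4289/√239.7 = 0.0277027.
df = n − 2 = 57.
t* = t_{0.005, 57} = 2.66487.
Margin = t* × SE = 2.66487 × 0.0277027 = 0.07382.
CI: 0.2415 ± 0.07382 → (0.168, 0.315).
With 99% confidence, each one-unit increase in incubation time is associated with a change of between 0.168 and 0.315 log₁₀ CFU in bacterial colony count.

(0.168, 0.315)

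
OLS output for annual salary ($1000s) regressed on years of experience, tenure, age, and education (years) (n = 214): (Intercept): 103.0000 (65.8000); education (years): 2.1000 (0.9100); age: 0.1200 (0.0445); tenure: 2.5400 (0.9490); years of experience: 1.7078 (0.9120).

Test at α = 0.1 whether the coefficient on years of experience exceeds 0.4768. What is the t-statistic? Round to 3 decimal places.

Read off: b = 1.7078, SE = 0.9120 for years of experience.
H₀: β₁ = 0.4768 vs H₁: β₁ > 0.4768.
t = (1.7078 − 0.4768) / 0.9120 = 1.350.
df = n − k − 1 = 214 − 4 − 1 = 209.
One-sided p ≈ 0.0893, which is < 0.1, so reject H₀.
There is evidence that the true slope on years of experience exceeds 0.4768 $1000s per unit, holding the other predictors fixed.

t = 1.350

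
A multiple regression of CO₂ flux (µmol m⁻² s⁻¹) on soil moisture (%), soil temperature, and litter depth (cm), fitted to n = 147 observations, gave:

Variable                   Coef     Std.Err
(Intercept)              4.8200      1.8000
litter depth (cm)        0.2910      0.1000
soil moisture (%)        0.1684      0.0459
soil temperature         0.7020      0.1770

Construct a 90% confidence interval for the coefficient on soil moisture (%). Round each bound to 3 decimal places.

(0.092, 0.244)

Read off: b = 0.1684, SE = 0.0459 for soil moisture (%).
df = n − k − 1 = 147 − 3 − 1 = 143.
t* = t_{0.05, 143} = 1.655579.
Margin = t* × SE = 1.655579 × 0.0459 = 0.07599.
CI: 0.1684 ± 0.07599 → (0.092, 0.244).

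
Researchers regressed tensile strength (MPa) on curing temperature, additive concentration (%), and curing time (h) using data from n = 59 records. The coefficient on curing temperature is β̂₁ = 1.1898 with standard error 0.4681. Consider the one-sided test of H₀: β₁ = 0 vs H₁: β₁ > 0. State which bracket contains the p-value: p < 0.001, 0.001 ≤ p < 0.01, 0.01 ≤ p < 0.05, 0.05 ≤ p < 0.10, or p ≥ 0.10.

0.001 ≤ p < 0.01

t = 1.1898 / 0.4681 = 2.542.
df = n − k − 1 = 59 − 3 − 1 = 55.
One-sided p = P(T_{55} > t) ≈ 0.0069.
So 0.001 ≤ p < 0.01.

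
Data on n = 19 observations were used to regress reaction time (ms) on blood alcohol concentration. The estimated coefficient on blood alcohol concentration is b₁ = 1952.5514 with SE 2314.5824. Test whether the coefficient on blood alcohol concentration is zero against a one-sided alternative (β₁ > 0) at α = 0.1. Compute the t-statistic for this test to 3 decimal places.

t = 0.844

H₀: β₁ = 0 vs H₁: β₁ > 0.
t = (b₁ − β₁⁰)/SE = 1952.5514 / 2314.5824 = 0.844.
df = n − 2 = 19 − 2 = 17.
One-sided p ≈ 0.2053, which is ≥ 0.1, so fail to reject H₀.
The data do not give significant evidence that the true slope on blood alcohol concentration is positive.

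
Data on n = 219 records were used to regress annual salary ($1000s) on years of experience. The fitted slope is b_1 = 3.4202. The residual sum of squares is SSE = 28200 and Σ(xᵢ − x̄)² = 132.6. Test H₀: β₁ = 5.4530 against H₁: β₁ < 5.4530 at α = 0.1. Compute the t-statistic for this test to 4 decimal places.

t = -2.0534

MSE = SSE/(n − 2) = 28200/217 = 129.954.
SE(b_1) = √(MSE/Sₓₓ) = √(129.954/132.6) = 0.989972.
t = (3.4202 − 5.4530) / 0.989972 = -2.0534.
df = n − 2 = 217.
One-sided p ≈ 0.0206, which is < 0.1, so reject H₀.
There is evidence that the true slope on years of experience is below 5.4530 $1000s per unit.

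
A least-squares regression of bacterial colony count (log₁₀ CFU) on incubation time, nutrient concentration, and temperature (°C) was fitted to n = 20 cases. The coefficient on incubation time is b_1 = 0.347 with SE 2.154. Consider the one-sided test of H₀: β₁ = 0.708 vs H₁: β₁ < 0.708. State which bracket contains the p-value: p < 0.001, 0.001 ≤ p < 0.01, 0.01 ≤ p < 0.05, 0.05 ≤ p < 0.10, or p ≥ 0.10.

p ≥ 0.10

t = (0.347 − 0.708) / 2.154 = -0.168.
df = n − k − 1 = 20 − 3 − 1 = 16.
One-sided p = P(T_{16} < t) ≈ 0.4345.
So p ≥ 0.10.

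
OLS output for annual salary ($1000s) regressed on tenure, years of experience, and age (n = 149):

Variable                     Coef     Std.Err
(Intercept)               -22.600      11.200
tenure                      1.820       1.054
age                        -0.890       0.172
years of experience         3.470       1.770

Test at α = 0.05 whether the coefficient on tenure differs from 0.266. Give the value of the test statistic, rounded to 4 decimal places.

t = 1.4744

Read off: b = 1.820, SE = 1.054 for tenure.
H₀: β₁ = 0.266 vs H₁: β₁ ≠ 0.266.
t = (1.820 − 0.266) / 1.054 = 1.4744.
df = n − k − 1 = 149 − 3 − 1 = 145.
Two-sided p ≈ 0.1425, which is ≥ 0.05, so fail to reject H₀.
The data are consistent with a true slope of 0.266 $1000s per unit of tenure, holding the other predictors fixed.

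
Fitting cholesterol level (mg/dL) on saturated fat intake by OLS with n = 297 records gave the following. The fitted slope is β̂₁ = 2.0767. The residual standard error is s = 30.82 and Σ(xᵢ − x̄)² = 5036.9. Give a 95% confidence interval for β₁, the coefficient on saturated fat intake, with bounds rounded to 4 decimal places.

(1.2221, 2.9313)

SE(β̂₁) = s/√Sₓₓ = 30.82/√5036.9 = 0.434261.
df = n − 2 = 295.
t* = t_{0.025, 295} = 1.968038.
Margin = t* × SE = 1.968038 × 0.434261 = 0.854642.
CI: 2.0767 ± 0.854642 → (1.2221, 2.9313).
With 95% confidence, each one-unit increase in saturated fat intake is associated with a change of between 1.2221 and 2.9313 mg/dL in cholesterol level.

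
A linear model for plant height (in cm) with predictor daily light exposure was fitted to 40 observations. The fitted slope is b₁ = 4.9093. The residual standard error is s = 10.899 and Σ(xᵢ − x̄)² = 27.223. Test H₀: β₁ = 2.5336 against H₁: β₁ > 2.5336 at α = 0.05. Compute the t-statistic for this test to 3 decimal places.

t = 1.137

SE(b₁) = s/√Sₓₓ = 10.899/√27.223 = 2.0889.
t = (4.9093 − 2.5336) / 2.0889 = 1.137.
df = n − 2 = 38.
One-sided p ≈ 0.1313, which is ≥ 0.05, so fail to reject H₀.
The data do not give significant evidence that the true slope on daily light exposure exceeds 2.5336 cm per unit.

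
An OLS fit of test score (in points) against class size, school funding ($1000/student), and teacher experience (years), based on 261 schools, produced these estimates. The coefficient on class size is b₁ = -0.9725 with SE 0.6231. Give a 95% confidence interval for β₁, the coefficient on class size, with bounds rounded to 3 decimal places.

df = n − k − 1 = 261 − 3 − 1 = 257.
t* = t_{0.025, 257} = 1.969237.
Margin = t* × SE = 1.969237 × 0.6231 = 1.22703.
CI: -0.9725 ± 1.22703 → (-2.200, 0.255).
With 95% confidence, each one-unit increase in class size is associated with a change of between -2.200 and 0.255 points in test score, holding the other predictors fixed.

(-2.200, 0.255)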